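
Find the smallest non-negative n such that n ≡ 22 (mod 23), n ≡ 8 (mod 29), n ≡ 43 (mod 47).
2299

Using the Chinese Remainder Theorem:
M = product of moduli = 31349
For equation 1: M_1 = 1363, 1363 ≡ 6 (mod 23), inverse of 1363 mod 23 is 4 (check: 6 × 4 = 24 ≡ 1 (mod 23))
For equation 2: M_2 = 1081, 1081 ≡ 8 (mod 29), inverse of 1081 mod 29 is 11 (check: 8 × 11 = 88 ≡ 1 (mod 29))
For equation 3: M_3 = 667, 667 ≡ 9 (mod 47), inverse of 667 mod 47 is 21 (check: 9 × 21 = 189 ≡ 1 (mod 47))
Combine: n ≡ Σ r_i×M_i×(M_i⁻¹ mod m_i) = 22×1363×4 + 8×1081×11 + 43×667×21 = 119944 + 95128 + 602301 = 817373
817373 mod 31349 = 2299
n ≡ 2299 (mod 31349)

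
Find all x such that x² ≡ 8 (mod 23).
The square roots of 8 mod 23 are 13 and 10. Verify: 13² = 169 ≡ 8 (mod 23)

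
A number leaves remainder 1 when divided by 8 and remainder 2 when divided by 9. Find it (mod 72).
M = 8 × 9 = 72. M₁ = 9, y₁ ≡ 1 (mod 8). M₂ = 8, y₂ ≡ 8 (mod 9). t = 1×9×1 + 2×8×8 ≡ 65 (mod 72)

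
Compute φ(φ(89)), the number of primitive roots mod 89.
Number of primitive roots mod 89 = φ(88) = 40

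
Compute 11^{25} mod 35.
11

Using successive squaring:
Binary expansion of 25: 11001
Powers of 11 mod 35 (each is the square of the previous):
  11^1 ≡ 11 (mod 35)
  11^2 ≡ 11² = 121 ≡ 16 (mod 35)
  11^4 ≡ 16² = 256 ≡ 11 (mod 35)
  11^8 ≡ 11² = 121 ≡ 16 (mod 35)
  11^16 ≡ 16² = 256 ≡ 11 (mod 35)
25 = 16 + 8 + 1, so 11^25 = 11^16 × 11^8 × 11^1 ≡ 11 × 16 × 11 (mod 35)
Multiplying step by step:
  11 × 16 = 176 ≡ 1 (mod 35)
  1 × 11 = 11 ≡ 11 (mod 35)
Result: 11^25 ≡ 11 (mod 35)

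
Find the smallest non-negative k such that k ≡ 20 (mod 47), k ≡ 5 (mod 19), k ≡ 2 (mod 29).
6788

Using the Chinese Remainder Theorem:
M = product of moduli = 25897
For equation 1: M_1 = 551, 551 ≡ 34 (mod 47), inverse of 551 mod 47 is 18 (check: 34 × 18 = 612 ≡ 1 (mod 47))
For equation 2: M_2 = 1363, 1363 ≡ 14 (mod 19), inverse of 1363 mod 19 is 15 (check: 14 × 15 = 210 ≡ 1 (mod 19))
For equation 3: M_3 = 893, 893 ≡ 23 (mod 29), inverse of 893 mod 29 is 24 (check: 23 × 24 = 552 ≡ 1 (mod 29))
Combine: k ≡ Σ r_i×M_i×(M_i⁻¹ mod m_i) = 20×551×18 + 5×1363×15 + 2×893×24 = 198360 + 102225 + 42864 = 343449
343449 mod 25897 = 6788
k ≡ 6788 (mod 25897)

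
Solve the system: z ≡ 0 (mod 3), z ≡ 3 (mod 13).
M = 3 × 13 = 39. M₁ = 13, y₁ ≡ 1 (mod 3). M₂ = 3, y₂ ≡ 9 (mod 13). z = 0×13×1 + 3×3×9 ≡ 3 (mod 39)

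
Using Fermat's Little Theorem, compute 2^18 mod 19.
By Fermat's Little Theorem, 2^{18} ≡ 1 (mod 19) since 19 is prime and gcd(2, 19) = 1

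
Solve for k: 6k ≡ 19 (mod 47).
11

Since gcd(6, 47) = 1 divides 19, a solution exists.
Multiply both sides by the inverse of 6 mod 47:
  6^(-1) mod 47 = 8
  x ≡ 8 × 19 ≡ 152 ≡ 11 (mod 47)
Verification: 6 × 11 = 66 = 1 × 47 + 19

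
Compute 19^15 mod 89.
Using repeated squaring. 15 = 8 + 4 + 2 + 1 (binary 1111). Repeated squaring mod 89: 19^1 ≡ 19; 19^2 ≡ 19² = 361 ≡ 5; 19^4 ≡ 5² = 25 ≡ 25; 19^8 ≡ 25² = 625 ≡ 2. Multiply: 19^15 = 19^8 × 19^4 × 19^2 × 19^1 ≡ 2 × 25 × 5 × 19 (mod 89): 2 × 25 = 50 ≡ 50; 50 × 5 = 250 ≡ 72; 72 × 19 = 1368 ≡ 33. So 19^15 ≡ 33 (mod 89).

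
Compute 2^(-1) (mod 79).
40

Using Extended Euclidean Algorithm:
gcd(2, 79) = 1
Bezout coefficients: 2 × -39 + 79 × 1 = 1
So 2 × -39 ≡ 1 (mod 79)
The inverse is -39 mod 79 = 40
Verification: 2 × 40 = 80 = 1 × 79 + 1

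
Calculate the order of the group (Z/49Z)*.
42

Prime factorization: 49 = 7^2
Using the formula φ(n) = n × Π(1 - 1/p) for each prime factor p:
φ(49) = 49 × (1 - 1/7)
φ(49) = 42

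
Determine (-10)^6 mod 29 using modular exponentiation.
(-10) ≡ 19 (mod 29). 6 = 4 + 2 (binary 110). Repeated squaring mod 29: 19^1 ≡ 19; 19^2 ≡ 19² = 361 ≡ 13; 19^4 ≡ 13² = 169 ≡ 24. Multiply: (-10)^6 ≡ 19^4 × 19^2 ≡ 24 × 13 (mod 29): 24 × 13 = 312 ≡ 22. So (-10)^6 ≡ 22 (mod 29).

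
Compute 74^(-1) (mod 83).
46

Using Extended Euclidean Algorithm:
gcd(74, 83) = 1
Bezout coefficients: 74 × -37 + 83 × 33 = 1
So 74 × -37 ≡ 1 (mod 83)
The inverse is -37 mod 83 = 46
Verification: 74 × 46 = 3404 = 41 × 83 + 1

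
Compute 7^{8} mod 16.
1

Using successive squaring:
Binary expansion of 8: 1000
Powers of 7 mod 16 (each is the square of the previous):
  7^1 ≡ 7 (mod 16)
  7^2 ≡ 7² = 49 ≡ 1 (mod 16)
  7^4 ≡ 1² = 1 ≡ 1 (mod 16)
  7^8 ≡ 1² = 1 ≡ 1 (mod 16)
8 is a power of 2, so 7^8 is the last square: ≡ 1 (mod 16)
Result: 7^8 ≡ 1 (mod 16)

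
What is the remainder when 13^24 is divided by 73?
Using repeated squaring. 24 = 16 + 8 (binary 11000). Repeated squaring mod 73: 13^1 ≡ 13; 13^2 ≡ 13² = 169 ≡ 23; 13^4 ≡ 23² = 529 ≡ 18; 13^8 ≡ 18² = 324 ≡ 32; 13^16 ≡ 32² = 1024 ≡ 2. Multiply: 13^24 = 13^16 × 13^8 ≡ 2 × 32 (mod 73): 2 × 32 = 64 ≡ 64. So 13^24 ≡ 64 (mod 73).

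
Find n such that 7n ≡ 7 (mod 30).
1

Since gcd(7, 30) = 1 divides 7, a solution exists.
Multiply both sides by the inverse of 7 mod 30:
  7^(-1) mod 30 = 13
  x ≡ 13 × 7 ≡ 91 ≡ 1 (mod 30)
Verification: 7 × 1 = 7 = 0 × 30 + 7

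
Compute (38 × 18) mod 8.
4

(38 × 18) = 684
684 mod 8 = 4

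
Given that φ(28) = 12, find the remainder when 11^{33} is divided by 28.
By Euler: 11^{12} ≡ 1 (mod 28) since gcd(11, 28) = 1. 33 = 2×12 + 9. So 11^{33} ≡ 11^{9} ≡ 15 (mod 28)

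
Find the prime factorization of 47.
47

Divide by primes starting from smallest:
47 ÷ 47 = 1

47 = 47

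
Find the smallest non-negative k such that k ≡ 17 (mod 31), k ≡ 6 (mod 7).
48

Using the Chinese Remainder Theorem:
M = product of moduli = 217
For equation 1: M_1 = 7, 7 ≡ 7 (mod 31), inverse of 7 mod 31 is 9 (check: 7 × 9 = 63 ≡ 1 (mod 31))
For equation 2: M_2 = 31, 31 ≡ 3 (mod 7), inverse of 31 mod 7 is 5 (check: 3 × 5 = 15 ≡ 1 (mod 7))
Combine: k ≡ Σ r_i×M_i×(M_i⁻¹ mod m_i) = 17×7×9 + 6×31×5 = 1071 + 930 = 2001
2001 mod 217 = 48
k ≡ 48 (mod 217)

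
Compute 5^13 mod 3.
Using Fermat: 5^{2} ≡ 1 (mod 3). 13 ≡ 1 (mod 2). So 5^{13} ≡ 5^{1} ≡ 2 (mod 3)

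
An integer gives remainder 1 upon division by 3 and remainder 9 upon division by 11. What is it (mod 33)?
M = 3 × 11 = 33. M₁ = 11, y₁ ≡ 2 (mod 3). M₂ = 3, y₂ ≡ 4 (mod 11). t = 1×11×2 + 9×3×4 ≡ 31 (mod 33). The smallest positive such number is 31.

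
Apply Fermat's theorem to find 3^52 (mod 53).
By Fermat's Little Theorem, 3^{52} ≡ 1 (mod 53) since 53 is prime and gcd(3, 53) = 1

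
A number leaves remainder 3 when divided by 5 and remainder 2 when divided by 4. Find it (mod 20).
M = 5 × 4 = 20. M₁ = 4, y₁ ≡ 4 (mod 5). M₂ = 5, y₂ ≡ 1 (mod 4). t = 3×4×4 + 2×5×1 ≡ 18 (mod 20)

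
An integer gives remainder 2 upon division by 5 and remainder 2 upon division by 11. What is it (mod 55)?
M = 5 × 11 = 55. M₁ = 11, y₁ ≡ 1 (mod 5). M₂ = 5, y₂ ≡ 9 (mod 11). n = 2×11×1 + 2×5×9 ≡ 2 (mod 55). The smallest positive such number is 2.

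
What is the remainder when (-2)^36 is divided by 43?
Using repeated squaring. (-2) ≡ 41 (mod 43). 36 = 32 + 4 (binary 100100). Repeated squaring mod 43: 41^1 ≡ 41; 41^2 ≡ 41² = 1681 ≡ 4; 41^4 ≡ 4² = 16 ≡ 16; 41^8 ≡ 16² = 256 ≡ 41; 41^16 ≡ 41² = 1681 ≡ 4; 41^32 ≡ 4² = 16 ≡ 16. Multiply: (-2)^36 ≡ 41^32 × 41^4 ≡ 16 × 16 (mod 43): 16 × 16 = 256 ≡ 41. So (-2)^36 ≡ 41 (mod 43).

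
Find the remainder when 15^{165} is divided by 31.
By Fermat: 15^{30} ≡ 1 (mod 31). 165 = 5×30 + 15. So 15^{165} ≡ 15^{15} ≡ 30 (mod 31)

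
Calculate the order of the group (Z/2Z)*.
1

Prime factorization: 2 = 2
Using the formula φ(n) = n × Π(1 - 1/p) for each prime factor p:
φ(2) = 2 × (1 - 1/2)
φ(2) = 1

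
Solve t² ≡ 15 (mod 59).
The square roots of 15 mod 59 are 29 and 30. Verify: 29² = 841 ≡ 15 (mod 59)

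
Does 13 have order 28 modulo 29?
p - 1 = 28 has prime divisors 2, 7. Check 13^(28/q) mod 29 for each: 13^(28/2) = 13^14 ≡ 1, 13^(28/7) = 13^4 ≡ 25 (mod 29). Since 13^14 ≡ 1 (mod 29), the order of 13 divides 14 (in fact the order is 14) ≠ 28, so it is not a primitive root.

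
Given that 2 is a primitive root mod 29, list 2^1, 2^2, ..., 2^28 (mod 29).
g^1, g^2, ..., g^{28} mod 29: {2, 4, 8, 16, 3, 6, 12, 24, 19, 9, 18, 7, 14, 28, 27, 25, 21, 13, 26, 23, 17, 5, 10, 20, 11, 22, 15, 1}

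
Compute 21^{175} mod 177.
21

Using successive squaring:
Binary expansion of 175: 10101111
Powers of 21 mod 177 (each is the square of the previous):
  21^1 ≡ 21 (mod 177)
  21^2 ≡ 21² = 441 ≡ 87 (mod 177)
  21^4 ≡ 87² = 7569 ≡ 135 (mod 177)
  21^8 ≡ 135² = 18225 ≡ 171 (mod 177)
  21^16 ≡ 171² = 29241 ≡ 36 (mod 177)
  21^32 ≡ 36² = 1296 ≡ 57 (mod 177)
  21^64 ≡ 57² = 3249 ≡ 63 (mod 177)
  21^128 ≡ 63² = 3969 ≡ 75 (mod 177)
175 = 128 + 32 + 8 + 4 + 2 + 1, so 21^175 = 21^128 × 21^32 × 21^8 × 21^4 × 21^2 × 21^1 ≡ 75 × 57 × 171 × 135 × 87 × 21 (mod 177)
Multiplying step by step:
  75 × 57 = 4275 ≡ 27 (mod 177)
  27 × 171 = 4617 ≡ 15 (mod 177)
  15 × 135 = 2025 ≡ 78 (mod 177)
  78 × 87 = 6786 ≡ 60 (mod 177)
  60 × 21 = 1260 ≡ 21 (mod 177)
Result: 21^175 ≡ 21 (mod 177)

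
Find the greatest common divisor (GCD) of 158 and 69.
1

Using the Euclidean algorithm:
158 = 2 × 69 + 20
69 = 3 × 20 + 9
20 = 2 × 9 + 2
9 = 4 × 2 + 1
2 = 2 × 1 + 0

GCD(158, 69) = 1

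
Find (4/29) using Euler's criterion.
(4/29) = 4^{14} mod 29 = 1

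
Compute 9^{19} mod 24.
9

Using successive squaring:
Binary expansion of 19: 10011
Powers of 9 mod 24 (each is the square of the previous):
  9^1 ≡ 9 (mod 24)
  9^2 ≡ 9² = 81 ≡ 9 (mod 24)
  9^4 ≡ 9² = 81 ≡ 9 (mod 24)
  9^8 ≡ 9² = 81 ≡ 9 (mod 24)
  9^16 ≡ 9² = 81 ≡ 9 (mod 24)
19 = 16 + 2 + 1, so 9^19 = 9^16 × 9^2 × 9^1 ≡ 9 × 9 × 9 (mod 24)
Multiplying step by step:
  9 × 9 = 81 ≡ 9 (mod 24)
  9 × 9 = 81 ≡ 9 (mod 24)
Result: 9^19 ≡ 9 (mod 24)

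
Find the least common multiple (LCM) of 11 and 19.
209

First find GCD(11, 19) using the Euclidean algorithm:
11 = 0 × 19 + 11
19 = 1 × 11 + 8
11 = 1 × 8 + 3
8 = 2 × 3 + 2
3 = 1 × 2 + 1
2 = 2 × 1 + 0
GCD(11, 19) = 1

LCM formula: LCM(a, b) = (a × b) / GCD(a, b)
LCM(11, 19) = (11 × 19) / 1
LCM(11, 19) = 209 / 1
LCM(11, 19) = 209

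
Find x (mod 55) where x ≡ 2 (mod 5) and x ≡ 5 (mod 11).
M = 5 × 11 = 55. M₁ = 11, y₁ ≡ 1 (mod 5). M₂ = 5, y₂ ≡ 9 (mod 11). x = 2×11×1 + 5×5×9 ≡ 27 (mod 55)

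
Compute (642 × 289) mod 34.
0

(642 × 289) = 185538
185538 mod 34 = 0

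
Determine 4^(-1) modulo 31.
4^(-1) ≡ 8 (mod 31). Verification: 4 × 8 = 32 ≡ 1 (mod 31)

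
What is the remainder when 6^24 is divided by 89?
Using repeated squaring. 24 = 16 + 8 (binary 11000). Repeated squaring mod 89: 6^1 ≡ 6; 6^2 ≡ 6² = 36 ≡ 36; 6^4 ≡ 36² = 1296 ≡ 50; 6^8 ≡ 50² = 2500 ≡ 8; 6^16 ≡ 8² = 64 ≡ 64. Multiply: 6^24 = 6^16 × 6^8 ≡ 64 × 8 (mod 89): 64 × 8 = 512 ≡ 67. So 6^24 ≡ 67 (mod 89).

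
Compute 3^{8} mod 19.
6

Using successive squaring:
Binary expansion of 8: 1000
Powers of 3 mod 19 (each is the square of the previous):
  3^1 ≡ 3 (mod 19)
  3^2 ≡ 3² = 9 ≡ 9 (mod 19)
  3^4 ≡ 9² = 81 ≡ 5 (mod 19)
  3^8 ≡ 5² = 25 ≡ 6 (mod 19)
8 is a power of 2, so 3^8 is the last square: ≡ 6 (mod 19)
Result: 3^8 ≡ 6 (mod 19)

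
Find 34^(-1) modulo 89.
55

Using Extended Euclidean Algorithm:
gcd(34, 89) = 1
Bezout coefficients: 34 × -34 + 89 × 13 = 1
So 34 × -34 ≡ 1 (mod 89)
The inverse is -34 mod 89 = 55
Verification: 34 × 55 = 1870 = 21 × 89 + 1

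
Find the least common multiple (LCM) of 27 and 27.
27

First find GCD(27, 27) using the Euclidean algorithm:
27 = 1 × 27 + 0
GCD(27, 27) = 27

LCM formula: LCM(a, b) = (a × b) / GCD(a, b)
LCM(27, 27) = (27 × 27) / 27
LCM(27, 27) = 729 / 27
LCM(27, 27) = 27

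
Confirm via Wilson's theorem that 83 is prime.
(82)! mod 83 = 82. Since this equals -1 (mod 83), Wilson confirms 83 is prime.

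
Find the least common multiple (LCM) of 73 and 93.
6789

First find GCD(73, 93) using the Euclidean algorithm:
73 = 0 × 93 + 73
93 = 1 × 73 + 20
73 = 3 × 20 + 13
20 = 1 × 13 + 7
13 = 1 × 7 + 6
7 = 1 × 6 + 1
6 = 6 × 1 + 0
GCD(73, 93) = 1

LCM formula: LCM(a, b) = (a × b) / GCD(a, b)
LCM(73, 93) = (73 × 93) / 1
LCM(73, 93) = 6789 / 1
LCM(73, 93) = 6789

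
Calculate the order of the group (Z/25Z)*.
20

Prime factorization: 25 = 5^2
Using the formula φ(n) = n × Π(1 - 1/p) for each prime factor p:
φ(25) = 25 × (1 - 1/5)
φ(25) = 20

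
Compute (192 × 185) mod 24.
0

(192 × 185) = 35520
35520 mod 24 = 0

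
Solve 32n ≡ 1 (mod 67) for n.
32^(-1) ≡ 44 (mod 67). Verification: 32 × 44 = 1408 ≡ 1 (mod 67)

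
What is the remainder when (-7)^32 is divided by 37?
Using repeated squaring. (-7) ≡ 30 (mod 37). 32 = 32 (binary 100000). Repeated squaring mod 37: 30^1 ≡ 30; 30^2 ≡ 30² = 900 ≡ 12; 30^4 ≡ 12² = 144 ≡ 33; 30^8 ≡ 33² = 1089 ≡ 16; 30^16 ≡ 16² = 256 ≡ 34; 30^32 ≡ 34² = 1156 ≡ 9. So (-7)^32 ≡ 9 (mod 37).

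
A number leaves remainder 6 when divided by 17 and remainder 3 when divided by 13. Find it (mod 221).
M = 17 × 13 = 221. M₁ = 13, y₁ ≡ 4 (mod 17). M₂ = 17, y₂ ≡ 10 (mod 13). z = 6×13×4 + 3×17×10 ≡ 159 (mod 221)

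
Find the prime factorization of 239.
239

Divide by primes starting from smallest:
239 ÷ 239 = 1

239 = 239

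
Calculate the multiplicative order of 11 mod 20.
Powers of 11 mod 20: 11^1≡11, 11^2≡1. Order = 2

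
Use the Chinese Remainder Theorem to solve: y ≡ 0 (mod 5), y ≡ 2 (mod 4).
M = 5 × 4 = 20. M₁ = 4, y₁ ≡ 4 (mod 5). M₂ = 5, y₂ ≡ 1 (mod 4). y = 0×4×4 + 2×5×1 ≡ 10 (mod 20)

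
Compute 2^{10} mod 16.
0

Using successive squaring:
Binary expansion of 10: 1010
Powers of 2 mod 16 (each is the square of the previous):
  2^1 ≡ 2 (mod 16)
  2^2 ≡ 2² = 4 ≡ 4 (mod 16)
  2^4 ≡ 4² = 16 ≡ 0 (mod 16)
  2^8 ≡ 0² = 0 ≡ 0 (mod 16)
10 = 8 + 2, so 2^10 = 2^8 × 2^2 ≡ 0 × 4 (mod 16)
Multiplying step by step:
  0 × 4 = 0 ≡ 0 (mod 16)
Result: 2^10 ≡ 0 (mod 16)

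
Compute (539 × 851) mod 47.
16

(539 × 851) = 458689
458689 mod 47 = 16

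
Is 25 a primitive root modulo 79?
No

To verify, check if 25^(78/q) ≢ 1 (mod 79) for each prime divisor q of 78
Divisors of 78 = 78: [1, 2, 3, 6, 13, 26, 39, 78]
  25^(78/2) = 25^39 ≡ 1 (mod 79)
  25^(78/3) = 25^26 ≡ 23 (mod 79)
  25^(78/13) = 25^6 ≡ 52 (mod 79)
Conclusion: 25 is not a primitive root modulo 79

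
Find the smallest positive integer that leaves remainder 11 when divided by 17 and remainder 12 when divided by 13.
M = 17 × 13 = 221. M₁ = 13, y₁ ≡ 4 (mod 17). M₂ = 17, y₂ ≡ 10 (mod 13). r = 11×13×4 + 12×17×10 ≡ 181 (mod 221). The smallest positive such number is 181.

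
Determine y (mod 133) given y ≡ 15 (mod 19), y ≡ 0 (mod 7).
91

Using the Chinese Remainder Theorem:
M = product of moduli = 133
For equation 1: M_1 = 7, 7 ≡ 7 (mod 19), inverse of 7 mod 19 is 11 (check: 7 × 11 = 77 ≡ 1 (mod 19))
For equation 2: M_2 = 19, 19 ≡ 5 (mod 7), inverse of 19 mod 7 is 3 (check: 5 × 3 = 15 ≡ 1 (mod 7))
Combine: y ≡ Σ r_i×M_i×(M_i⁻¹ mod m_i) = 15×7×11 + 0×19×3 = 1155 + 0 = 1155
1155 mod 133 = 91
y ≡ 91 (mod 133)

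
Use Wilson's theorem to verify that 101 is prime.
(100)! mod 101 = 100. Since this equals -1 (mod 101), Wilson confirms 101 is prime.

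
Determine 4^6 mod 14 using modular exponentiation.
6 = 4 + 2 (binary 110). Repeated squaring mod 14: 4^1 ≡ 4; 4^2 ≡ 4² = 16 ≡ 2; 4^4 ≡ 2² = 4 ≡ 4. Multiply: 4^6 = 4^4 × 4^2 ≡ 4 × 2 (mod 14): 4 × 2 = 8 ≡ 8. So 4^6 ≡ 8 (mod 14).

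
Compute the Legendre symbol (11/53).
(11/53) = 11^{26} mod 53 = 1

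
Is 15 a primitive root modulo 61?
No

To verify, check if 15^(60/q) ≢ 1 (mod 61) for each prime divisor q of 60
Divisors of 60 = 60: [1, 2, 3, 4, 5, 6, 10, 12, 15, 20, 30, 60]
  15^(60/2) = 15^30 ≡ 1 (mod 61)
  15^(60/3) = 15^20 ≡ 47 (mod 61)
  15^(60/5) = 15^12 ≡ 58 (mod 61)
Conclusion: 15 is not a primitive root modulo 61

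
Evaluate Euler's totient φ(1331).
1210

Prime factorization: 1331 = 11^3
Using the formula φ(n) = n × Π(1 - 1/p) for each prime factor p:
φ(1331) = 1331 × (1 - 1/11)
φ(1331) = 1210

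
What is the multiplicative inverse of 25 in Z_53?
17

Using Extended Euclidean Algorithm:
gcd(25, 53) = 1
Bezout coefficients: 25 × 17 + 53 × -8 = 1
So 25 × 17 ≡ 1 (mod 53)
The inverse is 17 mod 53 = 17
Verification: 25 × 17 = 425 = 8 × 53 + 1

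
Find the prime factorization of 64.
2^6

Divide by primes starting from smallest:
64 ÷ 2 = 32
32 ÷ 2 = 16
16 ÷ 2 = 8
8 ÷ 2 = 4
4 ÷ 2 = 2
2 ÷ 2 = 1

64 = 2^6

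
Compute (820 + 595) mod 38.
9

(820 + 595) = 1415
1415 mod 38 = 9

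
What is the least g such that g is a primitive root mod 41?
p - 1 = 40 has prime divisors 2, 5. h is a primitive root mod 41 iff h^(40/q) ≢ 1 (mod 41) for each such q.
h = 2: 2^20 ≡ 1, 2^8 ≡ 10 (mod 41); 2^20 ≡ 1, so not a primitive root.
h = 3: 3^20 ≡ 40, 3^8 ≡ 1 (mod 41); 3^8 ≡ 1, so not a primitive root.
h = 4: 4^20 ≡ 1, 4^8 ≡ 18 (mod 41); 4^20 ≡ 1, so not a primitive root.
h = 5: 5^20 ≡ 1, 5^8 ≡ 18 (mod 41); 5^20 ≡ 1, so not a primitive root.
h = 6: 6^20 ≡ 40, 6^8 ≡ 10 (mod 41); none is 1, so 6 has order 40 and is a primitive root.
The smallest primitive root mod 41 is g = 6.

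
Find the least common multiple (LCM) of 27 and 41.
1107

First find GCD(27, 41) using the Euclidean algorithm:
27 = 0 × 41 + 27
41 = 1 × 27 + 14
27 = 1 × 14 + 13
14 = 1 × 13 + 1
13 = 13 × 1 + 0
GCD(27, 41) = 1

LCM formula: LCM(a, b) = (a × b) / GCD(a, b)
LCM(27, 41) = (27 × 41) / 1
LCM(27, 41) = 1107 / 1
LCM(27, 41) = 1107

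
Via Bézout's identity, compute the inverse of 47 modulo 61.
Extended GCD: 47(13) + 61(-10) = 1. So 47^(-1) ≡ 13 ≡ 13 (mod 61). Verify: 47 × 13 = 611 ≡ 1 (mod 61)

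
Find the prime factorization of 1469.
13 × 113

Divide by primes starting from smallest:
1469 ÷ 13 = 113
113 ÷ 113 = 1

1469 = 13 × 113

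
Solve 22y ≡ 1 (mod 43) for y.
2

Using Extended Euclidean Algorithm:
gcd(22, 43) = 1
Bezout coefficients: 22 × 2 + 43 × -1 = 1
So 22 × 2 ≡ 1 (mod 43)
The inverse is 2 mod 43 = 2
Verification: 22 × 2 = 44 = 1 × 43 + 1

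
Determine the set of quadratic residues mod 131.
QRs mod 131: {1, 3, 4, 5, 7, 9, 11, 12, 13, 15, 16, 20, 21, 25, 27, 28, 33, 34, 35, 36, 38, 39, 41, 43, 44, 45, 46, 48, 49, 52, 53, 55, 58, 59, 60, 61, 62, 63, 64, 65, 74, 75, 77, 80, 81, 84, 89, 91, 94, 99, 100, 101, 102, 105, 107, 108, 109, 112, 113, 114, 117, 121, 123, 125, 129}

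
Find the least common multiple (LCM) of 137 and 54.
7398

First find GCD(137, 54) using the Euclidean algorithm:
137 = 2 × 54 + 29
54 = 1 × 29 + 25
29 = 1 × 25 + 4
25 = 6 × 4 + 1
4 = 4 × 1 + 0
GCD(137, 54) = 1

LCM formula: LCM(a, b) = (a × b) / GCD(a, b)
LCM(137, 54) = (137 × 54) / 1
LCM(137, 54) = 7398 / 1
LCM(137, 54) = 7398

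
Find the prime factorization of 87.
3 × 29

Divide by primes starting from smallest:
87 ÷ 3 = 29
29 ÷ 29 = 1

87 = 3 × 29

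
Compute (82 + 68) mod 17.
14

(82 + 68) = 150
150 mod 17 = 14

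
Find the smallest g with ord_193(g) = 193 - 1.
p - 1 = 192 has prime divisors 2, 3. h is a primitive root mod 193 iff h^(192/q) ≢ 1 (mod 193) for each such q.
h = 2: 2^96 ≡ 1, 2^64 ≡ 84 (mod 193); 2^96 ≡ 1, so not a primitive root.
h = 3: 3^96 ≡ 1, 3^64 ≡ 1 (mod 193); 3^96 ≡ 1, so not a primitive root.
h = 4: 4^96 ≡ 1, 4^64 ≡ 108 (mod 193); 4^96 ≡ 1, so not a primitive root.
h = 5: 5^96 ≡ 192, 5^64 ≡ 84 (mod 193); none is 1, so 5 has order 192 and is a primitive root.
The smallest primitive root mod 193 is g = 5.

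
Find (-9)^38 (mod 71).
Using repeated squaring. (-9) ≡ 62 (mod 71). 38 = 32 + 4 + 2 (binary 100110). Repeated squaring mod 71: 62^1 ≡ 62; 62^2 ≡ 62² = 3844 ≡ 10; 62^4 ≡ 10² = 100 ≡ 29; 62^8 ≡ 29² = 841 ≡ 60; 62^16 ≡ 60² = 3600 ≡ 50; 62^32 ≡ 50² = 2500 ≡ 15. Multiply: (-9)^38 ≡ 62^32 × 62^4 × 62^2 ≡ 15 × 29 × 10 (mod 71): 15 × 29 = 435 ≡ 9; 9 × 10 = 90 ≡ 19. So (-9)^38 ≡ 19 (mod 71).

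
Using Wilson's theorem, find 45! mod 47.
(46)! = (45)! × (46) ≡ -1 (mod 47). So (45)! ≡ -1 × (46)^(-1) ≡ (-1)×(-1) = 1 (mod 47)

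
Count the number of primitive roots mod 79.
Number of primitive roots mod 79 = φ(78) = 24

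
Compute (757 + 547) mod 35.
9

(757 + 547) = 1304
1304 mod 35 = 9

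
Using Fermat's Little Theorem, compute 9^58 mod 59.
By Fermat's Little Theorem, 9^{58} ≡ 1 (mod 59) since 59 is prime and gcd(9, 59) = 1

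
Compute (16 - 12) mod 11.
4

(16 - 12) = 4
4 mod 11 = 4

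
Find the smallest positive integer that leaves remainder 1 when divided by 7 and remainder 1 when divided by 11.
M = 7 × 11 = 77. M₁ = 11, y₁ ≡ 2 (mod 7). M₂ = 7, y₂ ≡ 8 (mod 11). y = 1×11×2 + 1×7×8 ≡ 1 (mod 77). The smallest positive such number is 1.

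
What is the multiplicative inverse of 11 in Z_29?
8

Using Extended Euclidean Algorithm:
gcd(11, 29) = 1
Bezout coefficients: 11 × 8 + 29 × -3 = 1
So 11 × 8 ≡ 1 (mod 29)
The inverse is 8 mod 29 = 8
Verification: 11 × 8 = 88 = 3 × 29 + 1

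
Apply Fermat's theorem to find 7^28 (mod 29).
By Fermat's Little Theorem, 7^{28} ≡ 1 (mod 29) since 29 is prime and gcd(7, 29) = 1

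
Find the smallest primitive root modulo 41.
6

A primitive root g modulo p has order p-1 = 40
Prime divisors of 40: [2, 5]
g is a primitive root iff g^(40/q) ≢ 1 (mod 41) for each prime divisor q
Testing small values:
  g = 2: 2^20 ≡ 1, 2^8 ≡ 10 (mod 41) → 2^20 ≡ 1, not primitive root
  g = 3: 3^20 ≡ 40, 3^8 ≡ 1 (mod 41) → 3^8 ≡ 1, not primitive root
  g = 4: 4^20 ≡ 1, 4^8 ≡ 18 (mod 41) → 4^20 ≡ 1, not primitive root
  g = 5: 5^20 ≡ 1, 5^8 ≡ 18 (mod 41) → 5^20 ≡ 1, not primitive root
  g = 6: 6^20 ≡ 40, 6^8 ≡ 10 (mod 41) → none is 1, primitive root!
The smallest primitive root is 6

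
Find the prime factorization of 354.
2 × 3 × 59

Divide by primes starting from smallest:
354 ÷ 2 = 177
177 ÷ 3 = 59
59 ÷ 59 = 1

354 = 2 × 3 × 59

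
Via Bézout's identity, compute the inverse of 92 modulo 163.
Extended GCD: 92(-62) + 163(35) = 1. So 92^(-1) ≡ 101 ≡ 101 (mod 163). Verify: 92 × 101 = 9292 ≡ 1 (mod 163)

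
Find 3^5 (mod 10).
5 = 4 + 1 (binary 101). Repeated squaring mod 10: 3^1 ≡ 3; 3^2 ≡ 3² = 9 ≡ 9; 3^4 ≡ 9² = 81 ≡ 1. Multiply: 3^5 = 3^4 × 3^1 ≡ 1 × 3 (mod 10): 1 × 3 = 3 ≡ 3. So 3^5 ≡ 3 (mod 10).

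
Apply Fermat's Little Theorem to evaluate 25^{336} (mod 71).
25

By Fermat's Little Theorem, a^(p-1) ≡ 1 (mod p) for prime p and gcd(a, p) = 1
Here p = 71, so 25^70 ≡ 1 (mod 71)
We can reduce the exponent: 336 mod 70 = 56
So 25^336 ≡ 25^56 (mod 71)
Computing: 25^56 mod 71 = 25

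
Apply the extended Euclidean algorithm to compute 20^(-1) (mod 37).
Extended GCD: 20(13) + 37(-7) = 1. So 20^(-1) ≡ 13 ≡ 13 (mod 37). Verify: 20 × 13 = 260 ≡ 1 (mod 37)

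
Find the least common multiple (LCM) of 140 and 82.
5740

First find GCD(140, 82) using the Euclidean algorithm:
140 = 1 × 82 + 58
82 = 1 × 58 + 24
58 = 2 × 24 + 10
24 = 2 × 10 + 4
10 = 2 × 4 + 2
4 = 2 × 2 + 0
GCD(140, 82) = 2

LCM formula: LCM(a, b) = (a × b) / GCD(a, b)
LCM(140, 82) = (140 × 82) / 2
LCM(140, 82) = 11480 / 2
LCM(140, 82) = 5740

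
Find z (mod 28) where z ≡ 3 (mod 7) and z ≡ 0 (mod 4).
M = 7 × 4 = 28. M₁ = 4, y₁ ≡ 2 (mod 7). M₂ = 7, y₂ ≡ 3 (mod 4). z = 3×4×2 + 0×7×3 ≡ 24 (mod 28)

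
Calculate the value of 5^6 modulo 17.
6 = 4 + 2 (binary 110). Repeated squaring mod 17: 5^1 ≡ 5; 5^2 ≡ 5² = 25 ≡ 8; 5^4 ≡ 8² = 64 ≡ 13. Multiply: 5^6 = 5^4 × 5^2 ≡ 13 × 8 (mod 17): 13 × 8 = 104 ≡ 2. So 5^6 ≡ 2 (mod 17).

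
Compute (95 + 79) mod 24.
6

(95 + 79) = 174
174 mod 24 = 6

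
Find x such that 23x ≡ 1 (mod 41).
23^(-1) ≡ 25 (mod 41). Verification: 23 × 25 = 575 ≡ 1 (mod 41)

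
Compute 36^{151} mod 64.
0

Using successive squaring:
Binary expansion of 151: 10010111
Powers of 36 mod 64 (each is the square of the previous):
  36^1 ≡ 36 (mod 64)
  36^2 ≡ 36² = 1296 ≡ 16 (mod 64)
  36^4 ≡ 16² = 256 ≡ 0 (mod 64)
  36^8 ≡ 0² = 0 ≡ 0 (mod 64)
  36^16 ≡ 0² = 0 ≡ 0 (mod 64)
  36^32 ≡ 0² = 0 ≡ 0 (mod 64)
  36^64 ≡ 0² = 0 ≡ 0 (mod 64)
  36^128 ≡ 0² = 0 ≡ 0 (mod 64)
151 = 128 + 16 + 4 + 2 + 1, so 36^151 = 36^128 × 36^16 × 36^4 × 36^2 × 36^1 ≡ 0 × 0 × 0 × 16 × 36 (mod 64)
Multiplying step by step:
  0 × 0 = 0 ≡ 0 (mod 64)
  0 × 0 = 0 ≡ 0 (mod 64)
  0 × 16 = 0 ≡ 0 (mod 64)
  0 × 36 = 0 ≡ 0 (mod 64)
Result: 36^151 ≡ 0 (mod 64)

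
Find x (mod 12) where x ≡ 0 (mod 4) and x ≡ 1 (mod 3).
M = 4 × 3 = 12. M₁ = 3, y₁ ≡ 3 (mod 4). M₂ = 4, y₂ ≡ 1 (mod 3). x = 0×3×3 + 1×4×1 ≡ 4 (mod 12)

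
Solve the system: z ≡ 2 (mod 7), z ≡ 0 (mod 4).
M = 7 × 4 = 28. M₁ = 4, y₁ ≡ 2 (mod 7). M₂ = 7, y₂ ≡ 3 (mod 4). z = 2×4×2 + 0×7×3 ≡ 16 (mod 28)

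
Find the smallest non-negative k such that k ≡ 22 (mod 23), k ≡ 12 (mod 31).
229

Using the Chinese Remainder Theorem:
M = product of moduli = 713
For equation 1: M_1 = 31, 31 ≡ 8 (mod 23), inverse of 31 mod 23 is 3 (check: 8 × 3 = 24 ≡ 1 (mod 23))
For equation 2: M_2 = 23, 23 ≡ 23 (mod 31), inverse of 23 mod 31 is 27 (check: 23 × 27 = 621 ≡ 1 (mod 31))
Combine: k ≡ Σ r_i×M_i×(M_i⁻¹ mod m_i) = 22×31×3 + 12×23×27 = 2046 + 7452 = 9498
9498 mod 713 = 229
k ≡ 229 (mod 713)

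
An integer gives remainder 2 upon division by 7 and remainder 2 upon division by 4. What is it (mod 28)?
M = 7 × 4 = 28. M₁ = 4, y₁ ≡ 2 (mod 7). M₂ = 7, y₂ ≡ 3 (mod 4). m = 2×4×2 + 2×7×3 ≡ 2 (mod 28). The smallest positive such number is 2.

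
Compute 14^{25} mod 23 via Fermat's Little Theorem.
7

By Fermat's Little Theorem, a^(p-1) ≡ 1 (mod p) for prime p and gcd(a, p) = 1
Here p = 23, so 14^22 ≡ 1 (mod 23)
We can reduce the exponent: 25 mod 22 = 3
So 14^25 ≡ 14^3 (mod 23)
Computing: 14^3 mod 23 = 7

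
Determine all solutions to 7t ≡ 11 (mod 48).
29

Since gcd(7, 48) = 1 divides 11, a solution exists.
Multiply both sides by the inverse of 7 mod 48:
  7^(-1) mod 48 = 7
  x ≡ 7 × 11 ≡ 77 ≡ 29 (mod 48)
Verification: 7 × 29 = 203 = 4 × 48 + 11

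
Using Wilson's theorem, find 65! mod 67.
(66)! = (65)! × (66) ≡ -1 (mod 67). So (65)! ≡ -1 × (66)^(-1) ≡ (-1)×(-1) = 1 (mod 67)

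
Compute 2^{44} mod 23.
1

Using successive squaring:
Binary expansion of 44: 101100
Powers of 2 mod 23 (each is the square of the previous):
  2^1 ≡ 2 (mod 23)
  2^2 ≡ 2² = 4 ≡ 4 (mod 23)
  2^4 ≡ 4² = 16 ≡ 16 (mod 23)
  2^8 ≡ 16² = 256 ≡ 3 (mod 23)
  2^16 ≡ 3² = 9 ≡ 9 (mod 23)
  2^32 ≡ 9² = 81 ≡ 12 (mod 23)
44 = 32 + 8 + 4, so 2^44 = 2^32 × 2^8 × 2^4 ≡ 12 × 3 × 16 (mod 23)
Multiplying step by step:
  12 × 3 = 36 ≡ 13 (mod 23)
  13 × 16 = 208 ≡ 1 (mod 23)
Result: 2^44 ≡ 1 (mod 23)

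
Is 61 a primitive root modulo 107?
No

To verify, check if 61^(106/q) ≢ 1 (mod 107) for each prime divisor q of 106
Divisors of 106 = 106: [1, 2, 53, 106]
  61^(106/2) = 61^53 ≡ 1 (mod 107)
  61^(106/53) = 61^2 ≡ 83 (mod 107)
Conclusion: 61 is not a primitive root modulo 107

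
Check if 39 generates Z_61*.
p - 1 = 60 has prime divisors 2, 3, 5. Check 39^(60/q) mod 61 for each: 39^(60/2) = 39^30 ≡ 1, 39^(60/3) = 39^20 ≡ 47, 39^(60/5) = 39^12 ≡ 9 (mod 61). Since 39^30 ≡ 1 (mod 61), the order of 39 divides 30 (in fact the order is 30) ≠ 60, so it is not a primitive root.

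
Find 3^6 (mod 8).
6 = 4 + 2 (binary 110). Repeated squaring mod 8: 3^1 ≡ 3; 3^2 ≡ 3² = 9 ≡ 1; 3^4 ≡ 1² = 1 ≡ 1. Multiply: 3^6 = 3^4 × 3^2 ≡ 1 × 1 (mod 8): 1 × 1 = 1 ≡ 1. So 3^6 ≡ 1 (mod 8).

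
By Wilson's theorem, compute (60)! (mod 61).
By Wilson's theorem, (60)! ≡ -1 ≡ 60 (mod 61)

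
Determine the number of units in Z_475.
360

Prime factorization: 475 = 5^2 × 19
Using the formula φ(n) = n × Π(1 - 1/p) for each prime factor p:
φ(475) = 475 × (1 - 1/5) × (1 - 1/19)
φ(475) = 360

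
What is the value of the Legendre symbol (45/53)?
(45/53) = 45^{26} mod 53 = -1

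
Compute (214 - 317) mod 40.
17

(214 - 317) = -103
-103 mod 40 = 17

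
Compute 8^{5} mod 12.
8

Using successive squaring:
Binary expansion of 5: 101
Powers of 8 mod 12 (each is the square of the previous):
  8^1 ≡ 8 (mod 12)
  8^2 ≡ 8² = 64 ≡ 4 (mod 12)
  8^4 ≡ 4² = 16 ≡ 4 (mod 12)
5 = 4 + 1, so 8^5 = 8^4 × 8^1 ≡ 4 × 8 (mod 12)
Multiplying step by step:
  4 × 8 = 32 ≡ 8 (mod 12)
Result: 8^5 ≡ 8 (mod 12)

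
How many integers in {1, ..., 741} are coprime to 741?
432

Prime factorization: 741 = 3 × 13 × 19
Using the formula φ(n) = n × Π(1 - 1/p) for each prime factor p:
φ(741) = 741 × (1 - 1/3) × (1 - 1/13) × (1 - 1/19)
φ(741) = 432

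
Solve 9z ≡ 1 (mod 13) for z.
9^(-1) ≡ 3 (mod 13). Verification: 9 × 3 = 27 ≡ 1 (mod 13)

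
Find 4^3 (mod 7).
3 = 2 + 1 (binary 11). Repeated squaring mod 7: 4^1 ≡ 4; 4^2 ≡ 4² = 16 ≡ 2. Multiply: 4^3 = 4^2 × 4^1 ≡ 2 × 4 (mod 7): 2 × 4 = 8 ≡ 1. So 4^3 ≡ 1 (mod 7).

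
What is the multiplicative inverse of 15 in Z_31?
29

Using Extended Euclidean Algorithm:
gcd(15, 31) = 1
Bezout coefficients: 15 × -2 + 31 × 1 = 1
So 15 × -2 ≡ 1 (mod 31)
The inverse is -2 mod 31 = 29
Verification: 15 × 29 = 435 = 14 × 31 + 1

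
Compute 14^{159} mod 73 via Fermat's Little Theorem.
21

By Fermat's Little Theorem, a^(p-1) ≡ 1 (mod p) for prime p and gcd(a, p) = 1
Here p = 73, so 14^72 ≡ 1 (mod 73)
We can reduce the exponent: 159 mod 72 = 15
So 14^159 ≡ 14^15 (mod 73)
Computing: 14^15 mod 73 = 21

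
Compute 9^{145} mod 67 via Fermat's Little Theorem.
14

By Fermat's Little Theorem, a^(p-1) ≡ 1 (mod p) for prime p and gcd(a, p) = 1
Here p = 67, so 9^66 ≡ 1 (mod 67)
We can reduce the exponent: 145 mod 66 = 13
So 9^145 ≡ 9^13 (mod 67)
Computing: 9^13 mod 67 = 14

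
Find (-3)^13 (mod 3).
Using repeated squaring. (-3) ≡ 0 (mod 3). 13 = 8 + 4 + 1 (binary 1101). Repeated squaring mod 3: 0^1 ≡ 0; 0^2 ≡ 0² = 0 ≡ 0; 0^4 ≡ 0² = 0 ≡ 0; 0^8 ≡ 0² = 0 ≡ 0. Multiply: (-3)^13 ≡ 0^8 × 0^4 × 0^1 ≡ 0 × 0 × 0 (mod 3): 0 × 0 = 0 ≡ 0; 0 × 0 = 0 ≡ 0. So (-3)^13 ≡ 0 (mod 3).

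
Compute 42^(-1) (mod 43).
42^(-1) ≡ 42 (mod 43). Verification: 42 × 42 = 1764 ≡ 1 (mod 43)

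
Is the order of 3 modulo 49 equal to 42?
Yes, ord_49(3) = 42.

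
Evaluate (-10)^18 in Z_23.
Using repeated squaring. (-10) ≡ 13 (mod 23). 18 = 16 + 2 (binary 10010). Repeated squaring mod 23: 13^1 ≡ 13; 13^2 ≡ 13² = 169 ≡ 8; 13^4 ≡ 8² = 64 ≡ 18; 13^8 ≡ 18² = 324 ≡ 2; 13^16 ≡ 2² = 4 ≡ 4. Multiply: (-10)^18 ≡ 13^16 × 13^2 ≡ 4 × 8 (mod 23): 4 × 8 = 32 ≡ 9. So (-10)^18 ≡ 9 (mod 23).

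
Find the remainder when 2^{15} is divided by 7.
By Fermat: 2^{6} ≡ 1 (mod 7). 15 = 2×6 + 3. So 2^{15} ≡ 2^{3} ≡ 1 (mod 7)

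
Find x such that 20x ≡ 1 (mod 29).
20^(-1) ≡ 16 (mod 29). Verification: 20 × 16 = 320 ≡ 1 (mod 29)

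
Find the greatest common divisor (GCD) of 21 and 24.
3

Using the Euclidean algorithm:
21 = 0 × 24 + 21
24 = 1 × 21 + 3
21 = 7 × 3 + 0

GCD(21, 24) = 3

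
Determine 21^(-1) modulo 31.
21^(-1) ≡ 3 (mod 31). Verification: 21 × 3 = 63 ≡ 1 (mod 31)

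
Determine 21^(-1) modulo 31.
21^(-1) ≡ 3 (mod 31). Verification: 21 × 3 = 63 ≡ 1 (mod 31)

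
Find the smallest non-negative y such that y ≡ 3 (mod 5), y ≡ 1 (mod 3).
13

Using the Chinese Remainder Theorem:
M = product of moduli = 15
For equation 1: M_1 = 3, 3 ≡ 3 (mod 5), inverse of 3 mod 5 is 2 (check: 3 × 2 = 6 ≡ 1 (mod 5))
For equation 2: M_2 = 5, 5 ≡ 2 (mod 3), inverse of 5 mod 3 is 2 (check: 2 × 2 = 4 ≡ 1 (mod 3))
Combine: y ≡ Σ r_i×M_i×(M_i⁻¹ mod m_i) = 3×3×2 + 1×5×2 = 18 + 10 = 28
28 mod 15 = 13
y ≡ 13 (mod 15)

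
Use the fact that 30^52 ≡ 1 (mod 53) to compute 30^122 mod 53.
By Fermat: 30^{52} ≡ 1 (mod 53). 122 = 2×52 + 18. So 30^{122} ≡ 30^{18} ≡ 52 (mod 53)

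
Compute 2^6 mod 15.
6 = 4 + 2 (binary 110). Repeated squaring mod 15: 2^1 ≡ 2; 2^2 ≡ 2² = 4 ≡ 4; 2^4 ≡ 4² = 16 ≡ 1. Multiply: 2^6 = 2^4 × 2^2 ≡ 1 × 4 (mod 15): 1 × 4 = 4 ≡ 4. So 2^6 ≡ 4 (mod 15).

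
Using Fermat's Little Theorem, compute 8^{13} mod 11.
6

By Fermat's Little Theorem, a^(p-1) ≡ 1 (mod p) for prime p and gcd(a, p) = 1
Here p = 11, so 8^10 ≡ 1 (mod 11)
We can reduce the exponent: 13 mod 10 = 3
So 8^13 ≡ 8^3 (mod 11)
Computing: 8^3 mod 11 = 6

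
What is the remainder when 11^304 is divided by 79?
Using Fermat: 11^{78} ≡ 1 (mod 79). 304 ≡ 70 (mod 78). So 11^{304} ≡ 11^{70} ≡ 9 (mod 79)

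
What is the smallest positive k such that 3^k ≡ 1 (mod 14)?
Powers of 3 mod 14: 3^1≡3, 3^2≡9, 3^3≡13, 3^4≡11, 3^5≡5, 3^6≡1. Order = 6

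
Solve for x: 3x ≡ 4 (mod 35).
13

Since gcd(3, 35) = 1 divides 4, a solution exists.
Multiply both sides by the inverse of 3 mod 35:
  3^(-1) mod 35 = 12
  x ≡ 12 × 4 ≡ 48 ≡ 13 (mod 35)
Verification: 3 × 13 = 39 = 1 × 35 + 4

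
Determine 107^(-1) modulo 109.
107^(-1) ≡ 54 (mod 109). Verification: 107 × 54 = 5778 ≡ 1 (mod 109)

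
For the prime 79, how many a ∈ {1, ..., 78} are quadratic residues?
For prime 79, there are (p-1)/2 = (79-1)/2 = 39 quadratic residues (excluding 0).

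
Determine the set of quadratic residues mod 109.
QRs mod 109: {1, 3, 4, 5, 7, 9, 12, 15, 16, 20, 21, 22, 25, 26, 27, 28, 29, 31, 34, 35, 36, 38, 43, 45, 46, 48, 49, 60, 61, 63, 64, 66, 71, 73, 74, 75, 78, 80, 81, 82, 83, 84, 87, 88, 89, 93, 94, 97, 100, 102, 104, 105, 106, 108}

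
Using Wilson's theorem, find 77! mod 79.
(78)! = (77)! × (78) ≡ -1 (mod 79). So (77)! ≡ -1 × (78)^(-1) ≡ (-1)×(-1) = 1 (mod 79)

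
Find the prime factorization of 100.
2^2 × 5^2

Divide by primes starting from smallest:
100 ÷ 2 = 50
50 ÷ 2 = 25
25 ÷ 5 = 5
5 ÷ 5 = 1

100 = 2^2 × 5^2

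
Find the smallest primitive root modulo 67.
2

A primitive root g modulo p has order p-1 = 66
Prime divisors of 66: [2, 3, 11]
g is a primitive root iff g^(66/q) ≢ 1 (mod 67) for each prime divisor q
Testing small values:
  g = 2: 2^33 ≡ 66, 2^22 ≡ 37, 2^6 ≡ 64 (mod 67) → none is 1, primitive root!
The smallest primitive root is 2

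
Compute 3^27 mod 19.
Using Fermat: 3^{18} ≡ 1 (mod 19). 27 ≡ 9 (mod 18). So 3^{27} ≡ 3^{9} ≡ 18 (mod 19)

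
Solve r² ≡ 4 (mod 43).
The square roots of 4 mod 43 are 41 and 2. Verify: 41² = 1681 ≡ 4 (mod 43)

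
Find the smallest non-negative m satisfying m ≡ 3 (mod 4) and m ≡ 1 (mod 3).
M = 4 × 3 = 12. M₁ = 3, y₁ ≡ 3 (mod 4). M₂ = 4, y₂ ≡ 1 (mod 3). m = 3×3×3 + 1×4×1 ≡ 7 (mod 12)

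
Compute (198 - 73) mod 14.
13

(198 - 73) = 125
125 mod 14 = 13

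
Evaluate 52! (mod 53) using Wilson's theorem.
By Wilson's theorem, (52)! ≡ -1 ≡ 52 (mod 53)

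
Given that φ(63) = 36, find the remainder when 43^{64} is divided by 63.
By Euler: 43^{36} ≡ 1 (mod 63) since gcd(43, 63) = 1. 64 = 1×36 + 28. So 43^{64} ≡ 43^{28} ≡ 43 (mod 63)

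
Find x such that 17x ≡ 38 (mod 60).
34

Since gcd(17, 60) = 1 divides 38, a solution exists.
Multiply both sides by the inverse of 17 mod 60:
  17^(-1) mod 60 = 53
  x ≡ 53 × 38 ≡ 2014 ≡ 34 (mod 60)
Verification: 17 × 34 = 578 = 9 × 60 + 38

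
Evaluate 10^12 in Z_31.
Using repeated squaring. 12 = 8 + 4 (binary 1100). Repeated squaring mod 31: 10^1 ≡ 10; 10^2 ≡ 10² = 100 ≡ 7; 10^4 ≡ 7² = 49 ≡ 18; 10^8 ≡ 18² = 324 ≡ 14. Multiply: 10^12 = 10^8 × 10^4 ≡ 14 × 18 (mod 31): 14 × 18 = 252 ≡ 4. So 10^12 ≡ 4 (mod 31).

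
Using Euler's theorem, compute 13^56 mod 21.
By Euler: 13^{12} ≡ 1 (mod 21) since gcd(13, 21) = 1. 56 = 4×12 + 8. So 13^{56} ≡ 13^{8} ≡ 1 (mod 21)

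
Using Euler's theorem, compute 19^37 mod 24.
By Euler: 19^{8} ≡ 1 (mod 24) since gcd(19, 24) = 1. 37 = 4×8 + 5. So 19^{37} ≡ 19^{5} ≡ 19 (mod 24)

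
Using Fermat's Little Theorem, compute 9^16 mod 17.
By Fermat's Little Theorem, 9^{16} ≡ 1 (mod 17) since 17 is prime and gcd(9, 17) = 1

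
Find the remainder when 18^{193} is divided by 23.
By Fermat: 18^{22} ≡ 1 (mod 23). 193 = 8×22 + 17. So 18^{193} ≡ 18^{17} ≡ 8 (mod 23)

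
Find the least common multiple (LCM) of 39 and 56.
2184

First find GCD(39, 56) using the Euclidean algorithm:
39 = 0 × 56 + 39
56 = 1 × 39 + 17
39 = 2 × 17 + 5
17 = 3 × 5 + 2
5 = 2 × 2 + 1
2 = 2 × 1 + 0
GCD(39, 56) = 1

LCM formula: LCM(a, b) = (a × b) / GCD(a, b)
LCM(39, 56) = (39 × 56) / 1
LCM(39, 56) = 2184 / 1
LCM(39, 56) = 2184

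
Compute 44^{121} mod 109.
30

Using successive squaring:
Binary expansion of 121: 1111001
Powers of 44 mod 109 (each is the square of the previous):
  44^1 ≡ 44 (mod 109)
  44^2 ≡ 44² = 1936 ≡ 83 (mod 109)
  44^4 ≡ 83² = 6889 ≡ 22 (mod 109)
  44^8 ≡ 22² = 484 ≡ 48 (mod 109)
  44^16 ≡ 48² = 2304 ≡ 15 (mod 109)
  44^32 ≡ 15² = 225 ≡ 7 (mod 109)
  44^64 ≡ 7² = 49 ≡ 49 (mod 109)
121 = 64 + 32 + 16 + 8 + 1, so 44^121 = 44^64 × 44^32 × 44^16 × 44^8 × 44^1 ≡ 49 × 7 × 15 × 48 × 44 (mod 109)
Multiplying step by step:
  49 × 7 = 343 ≡ 16 (mod 109)
  16 × 15 = 240 ≡ 22 (mod 109)
  22 × 48 = 1056 ≡ 75 (mod 109)
  75 × 44 = 3300 ≡ 30 (mod 109)
Result: 44^121 ≡ 30 (mod 109)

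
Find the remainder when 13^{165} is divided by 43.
By Fermat: 13^{42} ≡ 1 (mod 43). 165 = 3×42 + 39. So 13^{165} ≡ 13^{39} ≡ 11 (mod 43)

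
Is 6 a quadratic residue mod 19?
By Euler's criterion: 6^{9} ≡ 1 (mod 19). Since this equals 1, 6 is a QR.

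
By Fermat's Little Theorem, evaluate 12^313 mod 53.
By Fermat: 12^{52} ≡ 1 (mod 53). 313 = 6×52 + 1. So 12^{313} ≡ 12^{1} ≡ 12 (mod 53)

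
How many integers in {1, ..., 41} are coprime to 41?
40

Prime factorization: 41 = 41
Using the formula φ(n) = n × Π(1 - 1/p) for each prime factor p:
φ(41) = 41 × (1 - 1/41)
φ(41) = 40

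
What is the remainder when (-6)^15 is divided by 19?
Using repeated squaring. (-6) ≡ 13 (mod 19). 15 = 8 + 4 + 2 + 1 (binary 1111). Repeated squaring mod 19: 13^1 ≡ 13; 13^2 ≡ 13² = 169 ≡ 17; 13^4 ≡ 17² = 289 ≡ 4; 13^8 ≡ 4² = 16 ≡ 16. Multiply: (-6)^15 ≡ 13^8 × 13^4 × 13^2 × 13^1 ≡ 16 × 4 × 17 × 13 (mod 19): 16 × 4 = 64 ≡ 7; 7 × 17 = 119 ≡ 5; 5 × 13 = 65 ≡ 8. So (-6)^15 ≡ 8 (mod 19).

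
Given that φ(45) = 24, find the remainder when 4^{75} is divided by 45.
By Euler: 4^{24} ≡ 1 (mod 45) since gcd(4, 45) = 1. 75 = 3×24 + 3. So 4^{75} ≡ 4^{3} ≡ 19 (mod 45)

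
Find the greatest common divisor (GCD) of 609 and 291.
3

Using the Euclidean algorithm:
609 = 2 × 291 + 27
291 = 10 × 27 + 21
27 = 1 × 21 + 6
21 = 3 × 6 + 3
6 = 2 × 3 + 0

GCD(609, 291) = 3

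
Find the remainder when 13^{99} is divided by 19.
By Fermat: 13^{18} ≡ 1 (mod 19). 99 = 5×18 + 9. So 13^{99} ≡ 13^{9} ≡ 18 (mod 19)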